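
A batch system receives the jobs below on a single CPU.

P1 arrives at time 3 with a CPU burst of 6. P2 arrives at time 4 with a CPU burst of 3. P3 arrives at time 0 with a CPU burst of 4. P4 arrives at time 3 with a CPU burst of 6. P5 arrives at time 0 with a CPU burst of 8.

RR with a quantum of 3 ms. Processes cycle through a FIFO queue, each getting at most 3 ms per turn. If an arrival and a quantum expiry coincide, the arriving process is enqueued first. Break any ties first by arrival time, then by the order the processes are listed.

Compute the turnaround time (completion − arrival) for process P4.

22

Schedule: | P3 0-3 | P5 3-6 | P1 6-9 | P4 9-12 | P3 12-13 | P2 13-16 | P5 16-19 | P1 19-22 | P4 22-25 | P5 25-27 |
Completion: P1=22  P2=16  P3=13  P4=25  P5=27
Turnaround (C−A): P1=19  P2=12  P3=13  P4=22  P5=27
Turnaround(P4) = completion − arrival = 25 − 3 = 22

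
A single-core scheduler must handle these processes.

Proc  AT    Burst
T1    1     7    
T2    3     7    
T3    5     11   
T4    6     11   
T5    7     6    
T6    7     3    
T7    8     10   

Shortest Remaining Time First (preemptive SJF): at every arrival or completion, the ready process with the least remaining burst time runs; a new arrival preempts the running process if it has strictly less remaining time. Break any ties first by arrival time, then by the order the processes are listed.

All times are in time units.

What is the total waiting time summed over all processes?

Gantt: | idle 0-1 | T1 1-8 | T6 8-11 | T5 11-17 | T2 17-24 | T7 24-34 | T3 34-45 | T4 45-56 |
Completion: T1=8  T2=24  T3=45  T4=56  T5=17  T6=11  T7=34
Waiting = turnaround − burst: T1=0, T2=14, T3=29, T4=39, T5=4, T6=1, T7=16
Total waiting = 0 + 14 + 29 + 39 + 4 + 1 + 16 = 103

103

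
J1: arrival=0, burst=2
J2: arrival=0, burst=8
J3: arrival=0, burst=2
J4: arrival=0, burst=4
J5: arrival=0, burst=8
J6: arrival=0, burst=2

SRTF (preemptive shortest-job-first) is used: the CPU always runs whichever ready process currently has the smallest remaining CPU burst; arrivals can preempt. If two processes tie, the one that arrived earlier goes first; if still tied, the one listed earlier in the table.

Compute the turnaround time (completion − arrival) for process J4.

Schedule: | J1 0-2 | J3 2-4 | J6 4-6 | J4 6-10 | J2 10-18 | J5 18-26 |
Completion: J1=2  J2=18  J3=4  J4=10  J5=26  J6=6
Turnaround(J4) = completion − arrival = 10 − 0 = 10

10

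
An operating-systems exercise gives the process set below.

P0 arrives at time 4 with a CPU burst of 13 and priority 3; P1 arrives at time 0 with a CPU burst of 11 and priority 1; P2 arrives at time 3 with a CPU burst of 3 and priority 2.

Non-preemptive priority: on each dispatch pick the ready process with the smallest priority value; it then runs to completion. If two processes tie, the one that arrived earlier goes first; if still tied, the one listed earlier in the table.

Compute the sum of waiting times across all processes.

18

Timeline: | P1 0-11 | P2 11-14 | P0 14-27 |
Completion: P0=27  P1=11  P2=14
Waiting = turnaround − burst: P0=10, P1=0, P2=8
Total waiting = 10 + 0 + 8 = 18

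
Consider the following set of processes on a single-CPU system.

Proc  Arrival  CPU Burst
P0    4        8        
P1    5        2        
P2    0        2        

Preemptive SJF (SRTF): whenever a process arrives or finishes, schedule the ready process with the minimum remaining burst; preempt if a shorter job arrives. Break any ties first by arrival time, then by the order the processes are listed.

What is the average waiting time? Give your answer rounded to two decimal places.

Timeline: | P2 0-2 | idle 2-4 | P0 4-5 | P1 5-7 | P0 7-14 |
Completion: P0=14  P1=7  P2=2
Turnaround (C−A): P0=10  P1=2  P2=2
Waiting times: P0=2, P1=0, P2=0
Average waiting = (2+0+0) / 3 = 2/3 = 0.67

0.67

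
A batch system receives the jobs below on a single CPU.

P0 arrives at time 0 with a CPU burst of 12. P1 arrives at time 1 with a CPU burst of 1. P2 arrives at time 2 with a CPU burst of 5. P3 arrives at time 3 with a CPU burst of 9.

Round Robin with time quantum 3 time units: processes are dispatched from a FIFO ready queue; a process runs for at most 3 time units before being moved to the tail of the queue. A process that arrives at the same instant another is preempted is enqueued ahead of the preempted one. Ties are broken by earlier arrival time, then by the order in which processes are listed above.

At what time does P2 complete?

Gantt: | P0 0-3 | P1 3-4 | P2 4-7 | P3 7-10 | P0 10-13 | P2 13-15 | P3 15-18 | P0 18-21 | P3 21-24 | P0 24-27 |
Completion: P0=27  P1=4  P2=15  P3=24
Turnaround (C−A): P0=27  P1=3  P2=13  P3=21

15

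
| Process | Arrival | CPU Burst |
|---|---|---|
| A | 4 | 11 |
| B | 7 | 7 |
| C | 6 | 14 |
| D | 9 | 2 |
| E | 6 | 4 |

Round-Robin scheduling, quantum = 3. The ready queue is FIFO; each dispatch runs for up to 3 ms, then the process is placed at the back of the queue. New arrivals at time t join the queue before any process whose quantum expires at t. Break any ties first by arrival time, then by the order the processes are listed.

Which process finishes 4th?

A

Timeline: | idle 0-4 | A 4-7 | C 7-10 | E 10-13 | B 13-16 | A 16-19 | D 19-21 | C 21-24 | E 24-25 | B 25-28 | A 28-31 | C 31-34 | B 34-35 | A 35-37 | C 37-42 |
Completion: A=37  B=35  C=42  D=21  E=25
Turnaround (C−A): A=33  B=28  C=36  D=12  E=19
Finish order: D → E → B → A → C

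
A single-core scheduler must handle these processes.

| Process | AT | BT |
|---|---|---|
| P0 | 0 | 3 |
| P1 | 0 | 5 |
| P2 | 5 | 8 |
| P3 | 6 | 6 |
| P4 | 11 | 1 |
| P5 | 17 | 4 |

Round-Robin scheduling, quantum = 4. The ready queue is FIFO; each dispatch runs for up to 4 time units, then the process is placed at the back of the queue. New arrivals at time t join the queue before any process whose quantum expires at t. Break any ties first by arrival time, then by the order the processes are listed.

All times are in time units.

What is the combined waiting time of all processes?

41

Gantt: | P0 0-3 | P1 3-7 | P2 7-11 | P3 11-15 | P1 15-16 | P4 16-17 | P2 17-21 | P3 21-23 | P5 23-27 |
Completion: P0=3  P1=16  P2=21  P3=23  P4=17  P5=27
Turnaround (C−A): P0=3  P1=16  P2=16  P3=17  P4=6  P5=10
Waiting = turnaround − burst: P0=0, P1=11, P2=8, P3=11, P4=5, P5=6
Total waiting = 0 + 11 + 8 + 11 + 5 + 6 = 41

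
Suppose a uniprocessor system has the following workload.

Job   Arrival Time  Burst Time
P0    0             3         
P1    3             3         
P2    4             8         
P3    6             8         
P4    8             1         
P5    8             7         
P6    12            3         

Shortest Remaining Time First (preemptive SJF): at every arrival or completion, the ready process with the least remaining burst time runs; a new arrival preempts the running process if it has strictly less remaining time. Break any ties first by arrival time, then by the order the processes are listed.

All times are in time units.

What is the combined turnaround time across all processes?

68

Schedule: | P0 0-3 | P1 3-6 | P2 6-8 | P4 8-9 | P2 9-15 | P6 15-18 | P5 18-25 | P3 25-33 |
Completion: P0=3  P1=6  P2=15  P3=33  P4=9  P5=25  P6=18
Turnaround (C−A): P0=3  P1=3  P2=11  P3=27  P4=1  P5=17  P6=6
Turnaround = completion − arrival: P0=3, P1=3, P2=11, P3=27, P4=1, P5=17, P6=6
Total turnaround = 3 + 3 + 11 + 27 + 1 + 17 + 6 = 68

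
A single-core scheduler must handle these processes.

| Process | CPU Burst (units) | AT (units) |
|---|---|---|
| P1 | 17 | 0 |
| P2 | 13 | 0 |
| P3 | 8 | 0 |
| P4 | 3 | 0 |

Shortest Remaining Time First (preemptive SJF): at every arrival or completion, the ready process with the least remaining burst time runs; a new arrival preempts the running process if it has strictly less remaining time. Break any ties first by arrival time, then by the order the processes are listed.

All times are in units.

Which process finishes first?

Schedule: | P4 0-3 | P3 3-11 | P2 11-24 | P1 24-41 |
Completion: P1=41  P2=24  P3=11  P4=3
Turnaround (C−A): P1=41  P2=24  P3=11  P4=3
Finish order: P4 → P3 → P2 → P1

P4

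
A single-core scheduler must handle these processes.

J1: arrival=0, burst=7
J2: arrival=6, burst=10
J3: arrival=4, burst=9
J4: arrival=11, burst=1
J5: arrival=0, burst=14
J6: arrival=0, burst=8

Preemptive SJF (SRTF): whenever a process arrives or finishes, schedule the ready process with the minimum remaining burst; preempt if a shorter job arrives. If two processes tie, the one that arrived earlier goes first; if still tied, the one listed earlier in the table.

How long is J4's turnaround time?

1

Timeline: | J1 0-7 | J6 7-11 | J4 11-12 | J6 12-16 | J3 16-25 | J2 25-35 | J5 35-49 |
Completion: J1=7  J2=35  J3=25  J4=12  J5=49  J6=16
Turnaround(J4) = completion − arrival = 12 − 11 = 1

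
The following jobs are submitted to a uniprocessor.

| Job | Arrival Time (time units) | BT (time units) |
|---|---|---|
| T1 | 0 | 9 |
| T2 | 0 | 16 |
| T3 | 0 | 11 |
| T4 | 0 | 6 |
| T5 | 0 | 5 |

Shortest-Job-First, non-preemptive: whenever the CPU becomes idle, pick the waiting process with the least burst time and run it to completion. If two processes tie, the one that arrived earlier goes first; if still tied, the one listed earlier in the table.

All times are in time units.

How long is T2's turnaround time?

47

Schedule: | T5 0-5 | T4 5-11 | T1 11-20 | T3 20-31 | T2 31-47 |
Completion: T1=20  T2=47  T3=31  T4=11  T5=5
Turnaround(T2) = completion − arrival = 47 − 0 = 47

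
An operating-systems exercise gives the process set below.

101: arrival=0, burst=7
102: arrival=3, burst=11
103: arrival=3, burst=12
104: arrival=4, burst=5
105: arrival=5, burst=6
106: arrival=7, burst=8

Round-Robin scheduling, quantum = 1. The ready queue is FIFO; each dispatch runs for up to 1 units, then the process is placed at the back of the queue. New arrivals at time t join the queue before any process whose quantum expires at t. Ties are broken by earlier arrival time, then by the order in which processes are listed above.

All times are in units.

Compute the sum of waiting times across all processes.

158

Schedule: | 101 0-3 | 102 3-4 | 103 4-5 | 101 5-6 | 104 6-7 | 102 7-8 | 105 8-9 | 103 9-10 | 101 10-11 | 106 11-12 | 104 12-13 | 102 13-14 | 105 14-15 | 103 15-16 | 101 16-17 | 106 17-18 | 104 18-19 | 102 19-20 | 105 20-21 | 103 21-22 | 101 22-23 | 106 23-24 | 104 24-25 | 102 25-26 | 105 26-27 | 103 27-28 | 106 28-29 | 104 29-30 | 102 30-31 | 105 31-32 | 103 32-33 | 106 33-34 | 102 34-35 | 105 35-36 | 103 36-37 | 106 37-38 | 102 38-39 | 103 39-40 | 106 40-41 | 102 41-42 | 103 42-43 | 106 43-44 | 102 44-45 | 103 45-46 | 102 46-47 | 103 47-49 |
Completion: 101=23  102=47  103=49  104=30  105=36  106=44
Turnaround (C−A): 101=23  102=44  103=46  104=26  105=31  106=37
Waiting = turnaround − burst: 101=16, 102=33, 103=34, 104=21, 105=25, 106=29
Total waiting = 16 + 33 + 34 + 21 + 25 + 29 = 158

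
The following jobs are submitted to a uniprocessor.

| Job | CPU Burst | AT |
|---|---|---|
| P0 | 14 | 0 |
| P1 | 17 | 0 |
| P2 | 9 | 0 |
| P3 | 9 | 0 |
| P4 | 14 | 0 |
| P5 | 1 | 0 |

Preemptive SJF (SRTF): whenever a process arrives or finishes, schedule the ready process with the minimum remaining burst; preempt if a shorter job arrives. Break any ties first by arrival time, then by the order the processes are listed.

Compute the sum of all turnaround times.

174

Gantt: | P5 0-1 | P2 1-10 | P3 10-19 | P0 19-33 | P4 33-47 | P1 47-64 |
Completion: P0=33  P1=64  P2=10  P3=19  P4=47  P5=1
Turnaround = completion − arrival: P0=33, P1=64, P2=10, P3=19, P4=47, P5=1
Total turnaround = 33 + 64 + 10 + 19 + 47 + 1 = 174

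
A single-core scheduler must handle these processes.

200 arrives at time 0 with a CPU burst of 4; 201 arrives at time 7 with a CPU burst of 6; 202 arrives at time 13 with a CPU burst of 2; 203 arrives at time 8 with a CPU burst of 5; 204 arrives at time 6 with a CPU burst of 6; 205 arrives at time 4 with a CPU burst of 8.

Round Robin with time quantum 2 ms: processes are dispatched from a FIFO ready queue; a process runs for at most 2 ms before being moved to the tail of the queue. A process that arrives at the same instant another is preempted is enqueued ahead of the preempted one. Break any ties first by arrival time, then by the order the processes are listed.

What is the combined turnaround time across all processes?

Gantt: | 200 0-4 | 205 4-6 | 204 6-8 | 205 8-10 | 201 10-12 | 203 12-14 | 204 14-16 | 205 16-18 | 201 18-20 | 202 20-22 | 203 22-24 | 204 24-26 | 205 26-28 | 201 28-30 | 203 30-31 |
Completion: 200=4  201=30  202=22  203=31  204=26  205=28
Turnaround = completion − arrival: 200=4, 201=23, 202=9, 203=23, 204=20, 205=24
Total turnaround = 4 + 23 + 9 + 23 + 20 + 24 = 103

103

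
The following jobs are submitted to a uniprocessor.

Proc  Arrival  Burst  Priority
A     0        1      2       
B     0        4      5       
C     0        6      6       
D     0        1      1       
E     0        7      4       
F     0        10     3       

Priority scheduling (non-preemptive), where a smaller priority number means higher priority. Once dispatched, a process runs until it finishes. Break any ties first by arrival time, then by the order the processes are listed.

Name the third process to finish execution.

Gantt: | D 0-1 | A 1-2 | F 2-12 | E 12-19 | B 19-23 | C 23-29 |
Completion: A=2  B=23  C=29  D=1  E=19  F=12
Finish order: D → A → F → E → B → C

F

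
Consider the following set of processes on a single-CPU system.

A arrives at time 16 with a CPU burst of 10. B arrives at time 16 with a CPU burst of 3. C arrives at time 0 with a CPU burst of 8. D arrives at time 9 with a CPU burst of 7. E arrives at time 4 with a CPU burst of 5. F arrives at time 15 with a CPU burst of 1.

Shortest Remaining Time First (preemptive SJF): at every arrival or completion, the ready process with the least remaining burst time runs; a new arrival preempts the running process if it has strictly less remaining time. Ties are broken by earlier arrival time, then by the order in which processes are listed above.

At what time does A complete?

34

Timeline: | C 0-8 | E 8-13 | D 13-15 | F 15-16 | B 16-19 | D 19-24 | A 24-34 |
Completion: A=34  B=19  C=8  D=24  E=13  F=16
Turnaround (C−A): A=18  B=3  C=8  D=15  E=9  F=1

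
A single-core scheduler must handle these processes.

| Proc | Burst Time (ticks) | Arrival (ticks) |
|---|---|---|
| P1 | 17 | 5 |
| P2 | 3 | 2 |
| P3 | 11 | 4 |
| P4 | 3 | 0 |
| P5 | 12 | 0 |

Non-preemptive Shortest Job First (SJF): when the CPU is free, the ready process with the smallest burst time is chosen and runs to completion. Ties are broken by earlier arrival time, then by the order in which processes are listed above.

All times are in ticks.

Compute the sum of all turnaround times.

90

Timeline: | P4 0-3 | P2 3-6 | P3 6-17 | P5 17-29 | P1 29-46 |
Completion: P1=46  P2=6  P3=17  P4=3  P5=29
Turnaround (C−A): P1=41  P2=4  P3=13  P4=3  P5=29
Turnaround = completion − arrival: P1=41, P2=4, P3=13, P4=3, P5=29
Total turnaround = 41 + 4 + 13 + 3 + 29 = 90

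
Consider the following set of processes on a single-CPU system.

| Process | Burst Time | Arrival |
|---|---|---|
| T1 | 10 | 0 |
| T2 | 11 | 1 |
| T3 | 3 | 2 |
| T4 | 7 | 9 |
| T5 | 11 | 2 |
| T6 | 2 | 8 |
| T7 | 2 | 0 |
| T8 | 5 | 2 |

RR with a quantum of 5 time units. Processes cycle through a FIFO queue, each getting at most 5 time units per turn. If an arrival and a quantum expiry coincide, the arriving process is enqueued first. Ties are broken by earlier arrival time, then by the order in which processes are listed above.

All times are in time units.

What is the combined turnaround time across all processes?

235

Gantt: | T1 0-5 | T7 5-7 | T2 7-12 | T3 12-15 | T5 15-20 | T8 20-25 | T1 25-30 | T6 30-32 | T4 32-37 | T2 37-42 | T5 42-47 | T4 47-49 | T2 49-50 | T5 50-51 |
Completion: T1=30  T2=50  T3=15  T4=49  T5=51  T6=32  T7=7  T8=25
Turnaround (C−A): T1=30  T2=49  T3=13  T4=40  T5=49  T6=24  T7=7  T8=23
Turnaround = completion − arrival: T1=30, T2=49, T3=13, T4=40, T5=49, T6=24, T7=7, T8=23
Total turnaround = 30 + 49 + 13 + 40 + 49 + 24 + 7 + 23 = 235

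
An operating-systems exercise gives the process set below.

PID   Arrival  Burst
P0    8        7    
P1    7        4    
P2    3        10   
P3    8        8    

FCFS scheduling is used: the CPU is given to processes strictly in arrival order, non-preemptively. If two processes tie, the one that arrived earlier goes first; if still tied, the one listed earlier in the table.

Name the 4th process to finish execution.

P3

Gantt: | idle 0-3 | P2 3-13 | P1 13-17 | P0 17-24 | P3 24-32 |
Completion: P0=24  P1=17  P2=13  P3=32
Turnaround (C−A): P0=16  P1=10  P2=10  P3=24
Finish order: P2 → P1 → P0 → P3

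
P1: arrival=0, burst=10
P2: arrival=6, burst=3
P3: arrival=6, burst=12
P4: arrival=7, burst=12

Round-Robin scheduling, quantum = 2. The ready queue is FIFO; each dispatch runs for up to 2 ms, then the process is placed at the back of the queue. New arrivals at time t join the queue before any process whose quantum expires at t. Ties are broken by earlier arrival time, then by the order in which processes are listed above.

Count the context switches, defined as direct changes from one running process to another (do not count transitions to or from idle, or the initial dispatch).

Schedule: | P1 0-6 | P2 6-8 | P3 8-10 | P1 10-12 | P4 12-14 | P2 14-15 | P3 15-17 | P1 17-19 | P4 19-21 | P3 21-23 | P4 23-25 | P3 25-27 | P4 27-29 | P3 29-31 | P4 31-33 | P3 33-35 | P4 35-37 |
Completion: P1=19  P2=15  P3=35  P4=37

16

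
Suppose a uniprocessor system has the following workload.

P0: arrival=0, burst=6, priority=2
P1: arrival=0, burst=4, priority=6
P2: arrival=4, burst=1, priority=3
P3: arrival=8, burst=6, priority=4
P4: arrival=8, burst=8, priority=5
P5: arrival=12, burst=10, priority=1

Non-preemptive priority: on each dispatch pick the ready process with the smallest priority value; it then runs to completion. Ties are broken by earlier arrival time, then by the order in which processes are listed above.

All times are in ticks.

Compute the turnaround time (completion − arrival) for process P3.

Timeline: | P0 0-6 | P2 6-7 | P1 7-11 | P3 11-17 | P5 17-27 | P4 27-35 |
Completion: P0=6  P1=11  P2=7  P3=17  P4=35  P5=27
Turnaround (C−A): P0=6  P1=11  P2=3  P3=9  P4=27  P5=15
Turnaround(P3) = completion − arrival = 17 − 8 = 9

9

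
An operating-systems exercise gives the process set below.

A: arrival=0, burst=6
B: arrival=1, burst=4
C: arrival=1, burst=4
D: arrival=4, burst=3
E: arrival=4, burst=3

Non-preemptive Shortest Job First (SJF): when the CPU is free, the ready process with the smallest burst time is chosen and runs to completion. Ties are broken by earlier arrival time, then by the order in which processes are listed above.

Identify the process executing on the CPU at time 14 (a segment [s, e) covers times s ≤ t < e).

Timeline: | A 0-6 | D 6-9 | E 9-12 | B 12-16 | C 16-20 |
Completion: A=6  B=16  C=20  D=9  E=12

B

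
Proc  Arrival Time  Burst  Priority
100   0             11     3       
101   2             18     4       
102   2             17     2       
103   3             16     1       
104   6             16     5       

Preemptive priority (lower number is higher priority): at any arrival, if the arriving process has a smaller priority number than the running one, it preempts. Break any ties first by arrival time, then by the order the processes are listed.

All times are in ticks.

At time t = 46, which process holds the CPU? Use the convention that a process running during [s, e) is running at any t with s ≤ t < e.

101

Timeline: | 100 0-2 | 102 2-3 | 103 3-19 | 102 19-35 | 100 35-44 | 101 44-62 | 104 62-78 |
Completion: 100=44  101=62  102=35  103=19  104=78
Turnaround (C−A): 100=44  101=60  102=33  103=16  104=72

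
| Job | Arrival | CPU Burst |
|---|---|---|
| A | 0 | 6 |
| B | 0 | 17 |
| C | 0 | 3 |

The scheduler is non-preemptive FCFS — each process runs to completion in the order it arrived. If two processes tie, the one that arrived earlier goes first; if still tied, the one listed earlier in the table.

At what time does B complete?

23

Timeline: | A 0-6 | B 6-23 | C 23-26 |
Completion: A=6  B=23  C=26
Turnaround (C−A): A=6  B=23  C=26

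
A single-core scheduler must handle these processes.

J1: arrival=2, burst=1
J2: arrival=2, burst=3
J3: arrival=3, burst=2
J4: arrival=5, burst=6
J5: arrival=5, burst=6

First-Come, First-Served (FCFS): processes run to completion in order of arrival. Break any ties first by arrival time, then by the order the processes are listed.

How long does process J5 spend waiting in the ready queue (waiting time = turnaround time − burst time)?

Gantt: | idle 0-2 | J1 2-3 | J2 3-6 | J3 6-8 | J4 8-14 | J5 14-20 |
Completion: J1=3  J2=6  J3=8  J4=14  J5=20
Waiting(J5) = turnaround − burst = 15 − 6 = 9

9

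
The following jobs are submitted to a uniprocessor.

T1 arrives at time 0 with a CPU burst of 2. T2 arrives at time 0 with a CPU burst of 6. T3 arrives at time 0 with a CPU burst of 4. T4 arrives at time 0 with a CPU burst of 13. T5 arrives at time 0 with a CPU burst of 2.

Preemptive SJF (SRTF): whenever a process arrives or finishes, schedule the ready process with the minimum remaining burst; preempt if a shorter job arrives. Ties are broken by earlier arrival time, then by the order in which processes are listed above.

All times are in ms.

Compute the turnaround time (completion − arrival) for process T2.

Gantt: | T1 0-2 | T5 2-4 | T3 4-8 | T2 8-14 | T4 14-27 |
Completion: T1=2  T2=14  T3=8  T4=27  T5=4
Turnaround(T2) = completion − arrival = 14 − 0 = 14

14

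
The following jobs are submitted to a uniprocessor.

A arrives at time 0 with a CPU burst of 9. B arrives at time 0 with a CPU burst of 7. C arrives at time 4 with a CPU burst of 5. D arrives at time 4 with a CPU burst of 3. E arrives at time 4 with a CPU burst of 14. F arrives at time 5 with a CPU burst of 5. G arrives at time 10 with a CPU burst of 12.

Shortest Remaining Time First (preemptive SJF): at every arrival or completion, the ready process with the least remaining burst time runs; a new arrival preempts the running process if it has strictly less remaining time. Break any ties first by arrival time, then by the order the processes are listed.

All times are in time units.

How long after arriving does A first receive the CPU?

Gantt: | B 0-7 | D 7-10 | C 10-15 | F 15-20 | A 20-29 | G 29-41 | E 41-55 |
Completion: A=29  B=7  C=15  D=10  E=55  F=20  G=41
Turnaround (C−A): A=29  B=7  C=11  D=6  E=51  F=15  G=31
Response(A) = first start − arrival = 20 − 0 = 20

20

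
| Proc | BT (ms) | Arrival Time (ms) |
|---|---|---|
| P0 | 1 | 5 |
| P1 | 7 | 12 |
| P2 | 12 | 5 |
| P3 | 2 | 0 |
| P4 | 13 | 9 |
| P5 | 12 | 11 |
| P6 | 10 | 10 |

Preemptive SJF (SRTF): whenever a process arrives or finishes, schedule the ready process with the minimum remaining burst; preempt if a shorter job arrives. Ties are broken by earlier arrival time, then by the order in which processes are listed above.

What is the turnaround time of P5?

36

Schedule: | P3 0-2 | idle 2-5 | P0 5-6 | P2 6-18 | P1 18-25 | P6 25-35 | P5 35-47 | P4 47-60 |
Completion: P0=6  P1=25  P2=18  P3=2  P4=60  P5=47  P6=35
Turnaround(P5) = completion − arrival = 47 − 11 = 36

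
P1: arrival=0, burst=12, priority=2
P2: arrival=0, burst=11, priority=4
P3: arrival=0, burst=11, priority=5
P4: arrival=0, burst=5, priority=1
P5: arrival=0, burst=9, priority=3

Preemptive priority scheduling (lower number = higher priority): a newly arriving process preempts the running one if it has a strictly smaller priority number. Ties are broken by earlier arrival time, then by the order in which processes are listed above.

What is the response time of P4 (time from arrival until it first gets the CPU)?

0

Gantt: | P4 0-5 | P1 5-17 | P5 17-26 | P2 26-37 | P3 37-48 |
Completion: P1=17  P2=37  P3=48  P4=5  P5=26
Turnaround (C−A): P1=17  P2=37  P3=48  P4=5  P5=26
Response(P4) = first start − arrival = 0 − 0 = 0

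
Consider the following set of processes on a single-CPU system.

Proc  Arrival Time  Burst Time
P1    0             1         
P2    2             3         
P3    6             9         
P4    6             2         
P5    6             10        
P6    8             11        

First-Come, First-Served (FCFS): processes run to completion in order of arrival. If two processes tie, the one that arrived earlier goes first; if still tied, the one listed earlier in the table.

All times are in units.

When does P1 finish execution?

Gantt: | P1 0-1 | idle 1-2 | P2 2-5 | idle 5-6 | P3 6-15 | P4 15-17 | P5 17-27 | P6 27-38 |
Completion: P1=1  P2=5  P3=15  P4=17  P5=27  P6=38
Turnaround (C−A): P1=1  P2=3  P3=9  P4=11  P5=21  P6=30

1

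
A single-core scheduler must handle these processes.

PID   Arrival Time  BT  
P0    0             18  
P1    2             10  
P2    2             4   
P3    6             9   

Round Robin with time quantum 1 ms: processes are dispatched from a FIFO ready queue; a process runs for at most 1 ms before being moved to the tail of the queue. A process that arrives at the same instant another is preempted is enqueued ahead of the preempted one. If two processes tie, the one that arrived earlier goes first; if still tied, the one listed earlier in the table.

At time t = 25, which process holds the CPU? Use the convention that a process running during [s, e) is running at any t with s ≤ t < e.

P3

Schedule: | P0 0-2 | P1 2-3 | P2 3-4 | P0 4-5 | P1 5-6 | P2 6-7 | P0 7-8 | P3 8-9 | P1 9-10 | P2 10-11 | P0 11-12 | P3 12-13 | P1 13-14 | P2 14-15 | P0 15-16 | P3 16-17 | P1 17-18 | P0 18-19 | P3 19-20 | P1 20-21 | P0 21-22 | P3 22-23 | P1 23-24 | P0 24-25 | P3 25-26 | P1 26-27 | P0 27-28 | P3 28-29 | P1 29-30 | P0 30-31 | P3 31-32 | P1 32-33 | P0 33-34 | P3 34-35 | P0 35-41 |
Completion: P0=41  P1=33  P2=15  P3=35
Turnaround (C−A): P0=41  P1=31  P2=13  P3=29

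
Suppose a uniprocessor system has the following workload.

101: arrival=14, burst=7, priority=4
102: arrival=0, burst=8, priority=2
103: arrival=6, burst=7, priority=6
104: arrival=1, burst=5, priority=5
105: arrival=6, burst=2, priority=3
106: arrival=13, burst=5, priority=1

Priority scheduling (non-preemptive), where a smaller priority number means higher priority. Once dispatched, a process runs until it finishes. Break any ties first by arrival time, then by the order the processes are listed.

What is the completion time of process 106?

20

Schedule: | 102 0-8 | 105 8-10 | 104 10-15 | 106 15-20 | 101 20-27 | 103 27-34 |
Completion: 101=27  102=8  103=34  104=15  105=10  106=20
Turnaround (C−A): 101=13  102=8  103=28  104=14  105=4  106=7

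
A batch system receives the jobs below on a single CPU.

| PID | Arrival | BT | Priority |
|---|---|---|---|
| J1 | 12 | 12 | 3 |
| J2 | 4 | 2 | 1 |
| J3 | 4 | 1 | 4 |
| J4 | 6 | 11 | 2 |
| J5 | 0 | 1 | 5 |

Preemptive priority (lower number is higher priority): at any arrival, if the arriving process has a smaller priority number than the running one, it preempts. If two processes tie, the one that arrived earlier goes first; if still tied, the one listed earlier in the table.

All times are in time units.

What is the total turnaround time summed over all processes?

Timeline: | J5 0-1 | idle 1-4 | J2 4-6 | J4 6-17 | J1 17-29 | J3 29-30 |
Completion: J1=29  J2=6  J3=30  J4=17  J5=1
Turnaround = completion − arrival: J1=17, J2=2, J3=26, J4=11, J5=1
Total turnaround = 17 + 2 + 26 + 11 + 1 = 57

57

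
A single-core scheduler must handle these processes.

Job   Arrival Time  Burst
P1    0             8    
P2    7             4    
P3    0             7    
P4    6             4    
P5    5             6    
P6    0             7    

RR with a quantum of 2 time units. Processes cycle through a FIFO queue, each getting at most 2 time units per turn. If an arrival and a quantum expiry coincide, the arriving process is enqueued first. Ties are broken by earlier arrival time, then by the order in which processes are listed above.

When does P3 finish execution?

33

Timeline: | P1 0-2 | P3 2-4 | P6 4-6 | P1 6-8 | P3 8-10 | P5 10-12 | P4 12-14 | P6 14-16 | P2 16-18 | P1 18-20 | P3 20-22 | P5 22-24 | P4 24-26 | P6 26-28 | P2 28-30 | P1 30-32 | P3 32-33 | P5 33-35 | P6 35-36 |
Completion: P1=32  P2=30  P3=33  P4=26  P5=35  P6=36
Turnaround (C−A): P1=32  P2=23  P3=33  P4=20  P5=30  P6=36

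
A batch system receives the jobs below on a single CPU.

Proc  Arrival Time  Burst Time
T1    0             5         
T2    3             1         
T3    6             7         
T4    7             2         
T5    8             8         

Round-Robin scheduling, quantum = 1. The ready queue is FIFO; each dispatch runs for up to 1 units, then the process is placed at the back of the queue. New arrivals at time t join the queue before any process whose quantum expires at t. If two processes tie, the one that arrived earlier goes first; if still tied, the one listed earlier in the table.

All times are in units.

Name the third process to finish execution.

Timeline: | T1 0-3 | T2 3-4 | T1 4-6 | T3 6-7 | T4 7-8 | T3 8-9 | T5 9-10 | T4 10-11 | T3 11-12 | T5 12-13 | T3 13-14 | T5 14-15 | T3 15-16 | T5 16-17 | T3 17-18 | T5 18-19 | T3 19-20 | T5 20-23 |
Completion: T1=6  T2=4  T3=20  T4=11  T5=23
Turnaround (C−A): T1=6  T2=1  T3=14  T4=4  T5=15
Finish order: T2 → T1 → T4 → T3 → T5

T4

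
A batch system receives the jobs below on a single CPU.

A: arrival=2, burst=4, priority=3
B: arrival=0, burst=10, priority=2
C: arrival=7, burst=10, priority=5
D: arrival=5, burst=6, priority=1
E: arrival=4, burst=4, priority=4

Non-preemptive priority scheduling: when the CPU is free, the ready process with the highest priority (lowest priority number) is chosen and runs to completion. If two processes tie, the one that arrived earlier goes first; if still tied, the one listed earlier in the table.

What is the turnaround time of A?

Timeline: | B 0-10 | D 10-16 | A 16-20 | E 20-24 | C 24-34 |
Completion: A=20  B=10  C=34  D=16  E=24
Turnaround(A) = completion − arrival = 20 − 2 = 18

18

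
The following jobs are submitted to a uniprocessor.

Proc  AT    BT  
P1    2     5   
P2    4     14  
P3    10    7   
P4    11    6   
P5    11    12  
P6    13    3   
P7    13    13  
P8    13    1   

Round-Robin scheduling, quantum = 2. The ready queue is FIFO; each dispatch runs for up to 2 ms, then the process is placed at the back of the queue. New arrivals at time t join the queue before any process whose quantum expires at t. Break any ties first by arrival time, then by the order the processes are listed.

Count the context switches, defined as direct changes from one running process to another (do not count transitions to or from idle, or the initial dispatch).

31

Schedule: | idle 0-2 | P1 2-4 | P2 4-6 | P1 6-8 | P2 8-10 | P1 10-11 | P3 11-13 | P2 13-15 | P4 15-17 | P5 17-19 | P6 19-21 | P7 21-23 | P8 23-24 | P3 24-26 | P2 26-28 | P4 28-30 | P5 30-32 | P6 32-33 | P7 33-35 | P3 35-37 | P2 37-39 | P4 39-41 | P5 41-43 | P7 43-45 | P3 45-46 | P2 46-48 | P5 48-50 | P7 50-52 | P2 52-54 | P5 54-56 | P7 56-58 | P5 58-60 | P7 60-63 |
Completion: P1=11  P2=54  P3=46  P4=41  P5=60  P6=33  P7=63  P8=24
Turnaround (C−A): P1=9  P2=50  P3=36  P4=30  P5=49  P6=20  P7=50  P8=11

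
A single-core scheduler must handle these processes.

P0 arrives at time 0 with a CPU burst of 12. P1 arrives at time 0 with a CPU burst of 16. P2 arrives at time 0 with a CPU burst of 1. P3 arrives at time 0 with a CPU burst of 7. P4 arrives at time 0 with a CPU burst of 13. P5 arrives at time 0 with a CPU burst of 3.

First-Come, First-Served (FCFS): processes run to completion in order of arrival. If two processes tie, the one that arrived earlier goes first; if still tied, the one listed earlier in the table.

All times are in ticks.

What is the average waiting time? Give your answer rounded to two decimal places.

Gantt: | P0 0-12 | P1 12-28 | P2 28-29 | P3 29-36 | P4 36-49 | P5 49-52 |
Completion: P0=12  P1=28  P2=29  P3=36  P4=49  P5=52
Turnaround (C−A): P0=12  P1=28  P2=29  P3=36  P4=49  P5=52
Waiting times: P0=0, P1=12, P2=28, P3=29, P4=36, P5=49
Average waiting = (0+12+28+29+36+49) / 6 = 154/6 = 25.67

25.67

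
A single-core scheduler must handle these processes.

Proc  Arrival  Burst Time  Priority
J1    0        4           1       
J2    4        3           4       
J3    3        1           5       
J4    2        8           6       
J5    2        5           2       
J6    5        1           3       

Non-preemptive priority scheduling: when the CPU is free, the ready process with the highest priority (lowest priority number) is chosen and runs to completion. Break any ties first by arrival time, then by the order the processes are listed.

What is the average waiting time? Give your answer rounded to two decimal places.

5.67

Schedule: | J1 0-4 | J5 4-9 | J6 9-10 | J2 10-13 | J3 13-14 | J4 14-22 |
Completion: J1=4  J2=13  J3=14  J4=22  J5=9  J6=10
Waiting times: J1=0, J2=6, J3=10, J4=12, J5=2, J6=4
Average waiting = (0+6+10+12+2+4) / 6 = 34/6 = 5.67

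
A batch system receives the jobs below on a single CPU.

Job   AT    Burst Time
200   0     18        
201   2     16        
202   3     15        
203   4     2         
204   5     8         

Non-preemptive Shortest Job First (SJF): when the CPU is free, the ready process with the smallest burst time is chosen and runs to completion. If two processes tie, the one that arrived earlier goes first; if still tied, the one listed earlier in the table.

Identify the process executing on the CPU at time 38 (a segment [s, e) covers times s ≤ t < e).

202

Gantt: | 200 0-18 | 203 18-20 | 204 20-28 | 202 28-43 | 201 43-59 |
Completion: 200=18  201=59  202=43  203=20  204=28
Turnaround (C−A): 200=18  201=57  202=40  203=16  204=23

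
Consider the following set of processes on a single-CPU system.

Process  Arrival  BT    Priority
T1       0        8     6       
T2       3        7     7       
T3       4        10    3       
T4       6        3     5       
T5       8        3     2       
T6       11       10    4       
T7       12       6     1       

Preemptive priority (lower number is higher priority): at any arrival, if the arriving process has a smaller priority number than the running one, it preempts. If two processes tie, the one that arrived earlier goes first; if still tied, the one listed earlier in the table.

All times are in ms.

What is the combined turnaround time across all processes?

Gantt: | T1 0-4 | T3 4-8 | T5 8-11 | T3 11-12 | T7 12-18 | T3 18-23 | T6 23-33 | T4 33-36 | T1 36-40 | T2 40-47 |
Completion: T1=40  T2=47  T3=23  T4=36  T5=11  T6=33  T7=18
Turnaround (C−A): T1=40  T2=44  T3=19  T4=30  T5=3  T6=22  T7=6
Turnaround = completion − arrival: T1=40, T2=44, T3=19, T4=30, T5=3, T6=22, T7=6
Total turnaround = 40 + 44 + 19 + 30 + 3 + 22 + 6 = 164

164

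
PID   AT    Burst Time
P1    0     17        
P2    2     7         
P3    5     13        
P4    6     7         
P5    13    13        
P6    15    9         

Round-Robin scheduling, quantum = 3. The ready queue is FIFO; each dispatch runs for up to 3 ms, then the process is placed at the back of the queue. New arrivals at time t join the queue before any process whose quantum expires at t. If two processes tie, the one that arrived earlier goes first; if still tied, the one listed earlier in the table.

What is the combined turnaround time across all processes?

Gantt: | P1 0-3 | P2 3-6 | P1 6-9 | P3 9-12 | P4 12-15 | P2 15-18 | P1 18-21 | P3 21-24 | P5 24-27 | P6 27-30 | P4 30-33 | P2 33-34 | P1 34-37 | P3 37-40 | P5 40-43 | P6 43-46 | P4 46-47 | P1 47-50 | P3 50-53 | P5 53-56 | P6 56-59 | P1 59-61 | P3 61-62 | P5 62-66 |
Completion: P1=61  P2=34  P3=62  P4=47  P5=66  P6=59
Turnaround = completion − arrival: P1=61, P2=32, P3=57, P4=41, P5=53, P6=44
Total turnaround = 61 + 32 + 57 + 41 + 53 + 44 = 288

288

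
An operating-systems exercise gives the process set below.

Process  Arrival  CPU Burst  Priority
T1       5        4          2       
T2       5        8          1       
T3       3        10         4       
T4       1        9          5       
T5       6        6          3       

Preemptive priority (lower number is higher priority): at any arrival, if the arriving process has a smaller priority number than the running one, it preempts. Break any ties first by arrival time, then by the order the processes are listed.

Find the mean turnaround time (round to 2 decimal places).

20.40

Schedule: | idle 0-1 | T4 1-3 | T3 3-5 | T2 5-13 | T1 13-17 | T5 17-23 | T3 23-31 | T4 31-38 |
Completion: T1=17  T2=13  T3=31  T4=38  T5=23
Turnaround (C−A): T1=12  T2=8  T3=28  T4=37  T5=17
Turnaround times: T1=12, T2=8, T3=28, T4=37, T5=17
Average turnaround = (12+8+28+37+17) / 5 = 102/5 = 20.40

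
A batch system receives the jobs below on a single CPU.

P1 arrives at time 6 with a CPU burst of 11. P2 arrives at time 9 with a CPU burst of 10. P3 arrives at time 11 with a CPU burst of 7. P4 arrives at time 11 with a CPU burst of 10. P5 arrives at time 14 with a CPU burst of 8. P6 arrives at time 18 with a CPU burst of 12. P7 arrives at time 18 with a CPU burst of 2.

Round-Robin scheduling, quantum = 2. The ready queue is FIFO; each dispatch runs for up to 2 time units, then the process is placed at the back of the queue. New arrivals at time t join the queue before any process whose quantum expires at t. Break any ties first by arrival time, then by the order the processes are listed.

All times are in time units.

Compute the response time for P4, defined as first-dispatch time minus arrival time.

Timeline: | idle 0-6 | P1 6-10 | P2 10-12 | P1 12-14 | P3 14-16 | P4 16-18 | P2 18-20 | P5 20-22 | P1 22-24 | P3 24-26 | P6 26-28 | P7 28-30 | P4 30-32 | P2 32-34 | P5 34-36 | P1 36-38 | P3 38-40 | P6 40-42 | P4 42-44 | P2 44-46 | P5 46-48 | P1 48-49 | P3 49-50 | P6 50-52 | P4 52-54 | P2 54-56 | P5 56-58 | P6 58-60 | P4 60-62 | P6 62-66 |
Completion: P1=49  P2=56  P3=50  P4=62  P5=58  P6=66  P7=30
Response(P4) = first start − arrival = 16 − 11 = 5

5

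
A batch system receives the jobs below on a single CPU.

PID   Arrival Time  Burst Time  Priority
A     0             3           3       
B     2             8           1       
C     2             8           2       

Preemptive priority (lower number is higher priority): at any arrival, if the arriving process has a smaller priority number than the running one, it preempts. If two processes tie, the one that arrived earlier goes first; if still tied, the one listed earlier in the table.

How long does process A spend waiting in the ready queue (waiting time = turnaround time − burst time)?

Timeline: | A 0-2 | B 2-10 | C 10-18 | A 18-19 |
Completion: A=19  B=10  C=18
Turnaround (C−A): A=19  B=8  C=16
Waiting(A) = turnaround − burst = 19 − 3 = 16

16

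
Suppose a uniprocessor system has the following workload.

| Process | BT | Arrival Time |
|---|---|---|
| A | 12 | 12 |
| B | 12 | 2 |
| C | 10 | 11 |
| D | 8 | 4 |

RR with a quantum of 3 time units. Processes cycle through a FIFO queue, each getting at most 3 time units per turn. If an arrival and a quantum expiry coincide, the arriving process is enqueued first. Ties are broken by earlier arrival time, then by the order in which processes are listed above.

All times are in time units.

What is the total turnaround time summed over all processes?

Timeline: | idle 0-2 | B 2-5 | D 5-8 | B 8-11 | D 11-14 | C 14-17 | B 17-20 | A 20-23 | D 23-25 | C 25-28 | B 28-31 | A 31-34 | C 34-37 | A 37-40 | C 40-41 | A 41-44 |
Completion: A=44  B=31  C=41  D=25
Turnaround = completion − arrival: A=32, B=29, C=30, D=21
Total turnaround = 32 + 29 + 30 + 21 = 112

112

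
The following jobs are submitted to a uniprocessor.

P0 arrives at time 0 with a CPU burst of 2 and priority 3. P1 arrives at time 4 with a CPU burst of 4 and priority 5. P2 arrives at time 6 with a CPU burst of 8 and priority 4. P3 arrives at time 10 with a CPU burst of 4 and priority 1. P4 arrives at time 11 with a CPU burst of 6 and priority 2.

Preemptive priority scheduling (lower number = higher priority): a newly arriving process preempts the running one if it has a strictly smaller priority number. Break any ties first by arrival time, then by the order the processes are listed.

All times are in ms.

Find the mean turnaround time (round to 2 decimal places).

11.00

Timeline: | P0 0-2 | idle 2-4 | P1 4-6 | P2 6-10 | P3 10-14 | P4 14-20 | P2 20-24 | P1 24-26 |
Completion: P0=2  P1=26  P2=24  P3=14  P4=20
Turnaround times: P0=2, P1=22, P2=18, P3=4, P4=9
Average turnaround = (2+22+18+4+9) / 5 = 55/5 = 11.00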